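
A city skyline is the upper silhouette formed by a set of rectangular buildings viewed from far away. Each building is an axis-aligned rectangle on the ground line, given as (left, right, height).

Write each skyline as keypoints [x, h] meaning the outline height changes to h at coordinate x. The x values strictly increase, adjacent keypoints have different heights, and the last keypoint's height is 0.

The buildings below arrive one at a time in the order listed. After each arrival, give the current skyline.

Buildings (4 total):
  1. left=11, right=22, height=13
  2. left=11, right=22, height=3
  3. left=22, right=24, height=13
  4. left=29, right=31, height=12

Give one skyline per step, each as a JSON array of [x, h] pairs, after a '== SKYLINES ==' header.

== SKYLINES ==
[[11,13],[22,0]]
[[11,13],[22,0]]
[[11,13],[24,0]]
[[11,13],[24,0],[29,12],[31,0]]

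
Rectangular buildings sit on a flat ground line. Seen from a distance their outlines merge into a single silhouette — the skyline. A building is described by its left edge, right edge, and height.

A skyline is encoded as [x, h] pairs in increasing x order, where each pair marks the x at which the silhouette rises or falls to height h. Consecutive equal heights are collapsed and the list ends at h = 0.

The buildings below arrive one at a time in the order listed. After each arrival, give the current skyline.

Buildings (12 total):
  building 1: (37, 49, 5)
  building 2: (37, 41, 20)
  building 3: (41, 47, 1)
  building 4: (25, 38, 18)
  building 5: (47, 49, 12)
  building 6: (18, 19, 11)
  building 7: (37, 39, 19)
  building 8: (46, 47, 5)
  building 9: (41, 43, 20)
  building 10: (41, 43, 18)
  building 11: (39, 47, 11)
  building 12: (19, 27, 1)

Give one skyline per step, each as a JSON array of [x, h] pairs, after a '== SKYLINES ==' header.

== SKYLINES ==
[[37,5],[49,0]]
[[37,20],[41,5],[49,0]]
[[37,20],[41,5],[49,0]]
[[25,18],[37,20],[41,5],[49,0]]
[[25,18],[37,20],[41,5],[47,12],[49,0]]
[[18,11],[19,0],[25,18],[37,20],[41,5],[47,12],[49,0]]
[[18,11],[19,0],[25,18],[37,20],[41,5],[47,12],[49,0]]
[[18,11],[19,0],[25,18],[37,20],[41,5],[47,12],[49,0]]
[[18,11],[19,0],[25,18],[37,20],[43,5],[47,12],[49,0]]
[[18,11],[19,0],[25,18],[37,20],[43,5],[47,12],[49,0]]
[[18,11],[19,0],[25,18],[37,20],[43,11],[47,12],[49,0]]
[[18,11],[19,1],[25,18],[37,20],[43,11],[47,12],[49,0]]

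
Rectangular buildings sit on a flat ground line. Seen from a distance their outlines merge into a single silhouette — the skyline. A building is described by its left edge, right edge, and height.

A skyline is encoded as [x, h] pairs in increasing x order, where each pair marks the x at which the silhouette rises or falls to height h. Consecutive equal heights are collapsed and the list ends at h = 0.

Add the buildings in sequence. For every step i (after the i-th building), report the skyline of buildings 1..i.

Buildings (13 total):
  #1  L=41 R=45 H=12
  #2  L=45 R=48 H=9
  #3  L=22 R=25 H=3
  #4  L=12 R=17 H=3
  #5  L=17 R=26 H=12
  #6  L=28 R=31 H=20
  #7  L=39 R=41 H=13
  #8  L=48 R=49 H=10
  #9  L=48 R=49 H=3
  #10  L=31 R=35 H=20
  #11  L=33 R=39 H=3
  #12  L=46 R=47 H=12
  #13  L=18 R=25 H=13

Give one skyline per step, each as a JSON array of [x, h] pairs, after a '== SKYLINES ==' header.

== SKYLINES ==
[[41,12],[45,0]]
[[41,12],[45,9],[48,0]]
[[22,3],[25,0],[41,12],[45,9],[48,0]]
[[12,3],[17,0],[22,3],[25,0],[41,12],[45,9],[48,0]]
[[12,3],[17,12],[26,0],[41,12],[45,9],[48,0]]
[[12,3],[17,12],[26,0],[28,20],[31,0],[41,12],[45,9],[48,0]]
[[12,3],[17,12],[26,0],[28,20],[31,0],[39,13],[41,12],[45,9],[48,0]]
[[12,3],[17,12],[26,0],[28,20],[31,0],[39,13],[41,12],[45,9],[48,10],[49,0]]
[[12,3],[17,12],[26,0],[28,20],[31,0],[39,13],[41,12],[45,9],[48,10],[49,0]]
[[12,3],[17,12],[26,0],[28,20],[35,0],[39,13],[41,12],[45,9],[48,10],[49,0]]
[[12,3],[17,12],[26,0],[28,20],[35,3],[39,13],[41,12],[45,9],[48,10],[49,0]]
[[12,3],[17,12],[26,0],[28,20],[35,3],[39,13],[41,12],[45,9],[46,12],[47,9],[48,10],[49,0]]
[[12,3],[17,12],[18,13],[25,12],[26,0],[28,20],[35,3],[39,13],[41,12],[45,9],[46,12],[47,9],[48,10],[49,0]]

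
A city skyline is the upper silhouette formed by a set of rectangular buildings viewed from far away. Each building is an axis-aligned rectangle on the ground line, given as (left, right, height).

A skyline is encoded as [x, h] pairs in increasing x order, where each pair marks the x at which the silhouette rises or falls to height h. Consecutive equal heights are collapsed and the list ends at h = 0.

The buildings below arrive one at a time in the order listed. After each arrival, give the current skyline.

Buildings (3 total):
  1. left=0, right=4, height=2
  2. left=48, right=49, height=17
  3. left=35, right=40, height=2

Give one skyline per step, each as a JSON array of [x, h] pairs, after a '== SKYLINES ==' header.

== SKYLINES ==
[[0,2],[4,0]]
[[0,2],[4,0],[48,17],[49,0]]
[[0,2],[4,0],[35,2],[40,0],[48,17],[49,0]]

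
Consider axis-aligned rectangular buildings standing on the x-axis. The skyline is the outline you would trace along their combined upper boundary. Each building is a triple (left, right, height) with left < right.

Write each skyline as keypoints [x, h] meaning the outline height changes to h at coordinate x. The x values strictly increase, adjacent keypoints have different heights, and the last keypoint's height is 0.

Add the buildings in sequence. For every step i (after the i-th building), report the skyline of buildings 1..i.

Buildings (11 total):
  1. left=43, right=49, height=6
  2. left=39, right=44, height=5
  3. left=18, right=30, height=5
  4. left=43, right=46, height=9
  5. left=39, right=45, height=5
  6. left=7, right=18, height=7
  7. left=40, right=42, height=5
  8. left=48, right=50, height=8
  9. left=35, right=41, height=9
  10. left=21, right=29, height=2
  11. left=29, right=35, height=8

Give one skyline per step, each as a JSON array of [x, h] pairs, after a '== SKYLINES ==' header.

== SKYLINES ==
[[43,6],[49,0]]
[[39,5],[43,6],[49,0]]
[[18,5],[30,0],[39,5],[43,6],[49,0]]
[[18,5],[30,0],[39,5],[43,9],[46,6],[49,0]]
[[18,5],[30,0],[39,5],[43,9],[46,6],[49,0]]
[[7,7],[18,5],[30,0],[39,5],[43,9],[46,6],[49,0]]
[[7,7],[18,5],[30,0],[39,5],[43,9],[46,6],[49,0]]
[[7,7],[18,5],[30,0],[39,5],[43,9],[46,6],[48,8],[50,0]]
[[7,7],[18,5],[30,0],[35,9],[41,5],[43,9],[46,6],[48,8],[50,0]]
[[7,7],[18,5],[30,0],[35,9],[41,5],[43,9],[46,6],[48,8],[50,0]]
[[7,7],[18,5],[29,8],[35,9],[41,5],[43,9],[46,6],[48,8],[50,0]]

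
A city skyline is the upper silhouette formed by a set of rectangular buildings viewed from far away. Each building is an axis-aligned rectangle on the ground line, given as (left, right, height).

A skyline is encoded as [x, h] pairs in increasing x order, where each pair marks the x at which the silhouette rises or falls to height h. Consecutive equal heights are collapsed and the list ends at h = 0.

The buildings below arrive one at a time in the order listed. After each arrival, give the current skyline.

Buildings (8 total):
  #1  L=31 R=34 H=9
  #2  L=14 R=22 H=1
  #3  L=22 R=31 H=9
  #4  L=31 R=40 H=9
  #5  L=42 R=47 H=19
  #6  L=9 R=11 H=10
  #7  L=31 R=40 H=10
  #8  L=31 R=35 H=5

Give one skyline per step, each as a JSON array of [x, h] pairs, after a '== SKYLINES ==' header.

== SKYLINES ==
[[31,9],[34,0]]
[[14,1],[22,0],[31,9],[34,0]]
[[14,1],[22,9],[34,0]]
[[14,1],[22,9],[40,0]]
[[14,1],[22,9],[40,0],[42,19],[47,0]]
[[9,10],[11,0],[14,1],[22,9],[40,0],[42,19],[47,0]]
[[9,10],[11,0],[14,1],[22,9],[31,10],[40,0],[42,19],[47,0]]
[[9,10],[11,0],[14,1],[22,9],[31,10],[40,0],[42,19],[47,0]]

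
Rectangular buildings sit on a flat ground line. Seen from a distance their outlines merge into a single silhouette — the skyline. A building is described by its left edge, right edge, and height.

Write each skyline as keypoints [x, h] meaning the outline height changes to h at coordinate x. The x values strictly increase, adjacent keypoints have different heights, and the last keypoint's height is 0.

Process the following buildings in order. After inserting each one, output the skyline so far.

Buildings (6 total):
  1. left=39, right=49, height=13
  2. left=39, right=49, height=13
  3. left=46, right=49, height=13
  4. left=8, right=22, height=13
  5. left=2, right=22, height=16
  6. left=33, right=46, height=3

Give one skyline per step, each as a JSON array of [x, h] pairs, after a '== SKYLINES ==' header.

== SKYLINES ==
[[39,13],[49,0]]
[[39,13],[49,0]]
[[39,13],[49,0]]
[[8,13],[22,0],[39,13],[49,0]]
[[2,16],[22,0],[39,13],[49,0]]
[[2,16],[22,0],[33,3],[39,13],[49,0]]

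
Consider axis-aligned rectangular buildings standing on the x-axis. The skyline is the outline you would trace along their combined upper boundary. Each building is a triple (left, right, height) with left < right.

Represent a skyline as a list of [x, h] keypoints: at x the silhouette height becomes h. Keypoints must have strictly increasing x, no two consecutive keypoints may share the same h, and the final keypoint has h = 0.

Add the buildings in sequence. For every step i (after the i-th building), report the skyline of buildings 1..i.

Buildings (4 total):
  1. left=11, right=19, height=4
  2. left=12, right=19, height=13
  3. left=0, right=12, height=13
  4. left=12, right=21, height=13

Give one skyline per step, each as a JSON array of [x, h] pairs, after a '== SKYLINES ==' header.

== SKYLINES ==
[[11,4],[19,0]]
[[11,4],[12,13],[19,0]]
[[0,13],[19,0]]
[[0,13],[21,0]]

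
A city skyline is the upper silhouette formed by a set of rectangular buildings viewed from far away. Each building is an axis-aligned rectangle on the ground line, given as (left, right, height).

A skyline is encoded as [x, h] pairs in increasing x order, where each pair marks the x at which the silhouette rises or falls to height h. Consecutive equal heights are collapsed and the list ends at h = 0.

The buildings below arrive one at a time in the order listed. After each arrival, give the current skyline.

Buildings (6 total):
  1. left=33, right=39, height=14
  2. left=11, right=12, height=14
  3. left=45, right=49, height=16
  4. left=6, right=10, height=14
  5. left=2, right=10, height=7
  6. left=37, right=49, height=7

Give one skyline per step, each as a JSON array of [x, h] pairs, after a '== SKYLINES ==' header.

== SKYLINES ==
[[33,14],[39,0]]
[[11,14],[12,0],[33,14],[39,0]]
[[11,14],[12,0],[33,14],[39,0],[45,16],[49,0]]
[[6,14],[10,0],[11,14],[12,0],[33,14],[39,0],[45,16],[49,0]]
[[2,7],[6,14],[10,0],[11,14],[12,0],[33,14],[39,0],[45,16],[49,0]]
[[2,7],[6,14],[10,0],[11,14],[12,0],[33,14],[39,7],[45,16],[49,0]]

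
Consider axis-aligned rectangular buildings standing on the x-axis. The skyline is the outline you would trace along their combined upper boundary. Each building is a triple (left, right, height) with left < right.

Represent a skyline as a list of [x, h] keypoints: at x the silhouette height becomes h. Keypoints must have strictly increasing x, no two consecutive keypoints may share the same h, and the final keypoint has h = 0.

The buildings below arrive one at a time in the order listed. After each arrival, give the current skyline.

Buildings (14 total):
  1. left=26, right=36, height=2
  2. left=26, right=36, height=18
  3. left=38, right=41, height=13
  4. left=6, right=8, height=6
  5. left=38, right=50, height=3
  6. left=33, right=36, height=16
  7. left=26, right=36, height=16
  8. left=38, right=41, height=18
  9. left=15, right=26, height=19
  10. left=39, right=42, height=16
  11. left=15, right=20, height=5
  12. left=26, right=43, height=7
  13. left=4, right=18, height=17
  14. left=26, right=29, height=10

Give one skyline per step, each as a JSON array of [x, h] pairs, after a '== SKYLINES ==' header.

== SKYLINES ==
[[26,2],[36,0]]
[[26,18],[36,0]]
[[26,18],[36,0],[38,13],[41,0]]
[[6,6],[8,0],[26,18],[36,0],[38,13],[41,0]]
[[6,6],[8,0],[26,18],[36,0],[38,13],[41,3],[50,0]]
[[6,6],[8,0],[26,18],[36,0],[38,13],[41,3],[50,0]]
[[6,6],[8,0],[26,18],[36,0],[38,13],[41,3],[50,0]]
[[6,6],[8,0],[26,18],[36,0],[38,18],[41,3],[50,0]]
[[6,6],[8,0],[15,19],[26,18],[36,0],[38,18],[41,3],[50,0]]
[[6,6],[8,0],[15,19],[26,18],[36,0],[38,18],[41,16],[42,3],[50,0]]
[[6,6],[8,0],[15,19],[26,18],[36,0],[38,18],[41,16],[42,3],[50,0]]
[[6,6],[8,0],[15,19],[26,18],[36,7],[38,18],[41,16],[42,7],[43,3],[50,0]]
[[4,17],[15,19],[26,18],[36,7],[38,18],[41,16],[42,7],[43,3],[50,0]]
[[4,17],[15,19],[26,18],[36,7],[38,18],[41,16],[42,7],[43,3],[50,0]]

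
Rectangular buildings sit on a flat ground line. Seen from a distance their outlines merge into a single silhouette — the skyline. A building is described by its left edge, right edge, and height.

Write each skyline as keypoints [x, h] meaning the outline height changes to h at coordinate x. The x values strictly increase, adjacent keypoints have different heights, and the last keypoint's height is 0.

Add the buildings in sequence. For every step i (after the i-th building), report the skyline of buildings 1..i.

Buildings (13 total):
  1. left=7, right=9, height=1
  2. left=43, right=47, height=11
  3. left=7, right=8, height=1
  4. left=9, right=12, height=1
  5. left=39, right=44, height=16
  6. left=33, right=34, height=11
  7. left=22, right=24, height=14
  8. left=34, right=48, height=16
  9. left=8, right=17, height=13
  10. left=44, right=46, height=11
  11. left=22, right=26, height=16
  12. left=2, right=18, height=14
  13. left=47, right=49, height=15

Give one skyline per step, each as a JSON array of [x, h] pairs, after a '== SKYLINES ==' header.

== SKYLINES ==
[[7,1],[9,0]]
[[7,1],[9,0],[43,11],[47,0]]
[[7,1],[9,0],[43,11],[47,0]]
[[7,1],[12,0],[43,11],[47,0]]
[[7,1],[12,0],[39,16],[44,11],[47,0]]
[[7,1],[12,0],[33,11],[34,0],[39,16],[44,11],[47,0]]
[[7,1],[12,0],[22,14],[24,0],[33,11],[34,0],[39,16],[44,11],[47,0]]
[[7,1],[12,0],[22,14],[24,0],[33,11],[34,16],[48,0]]
[[7,1],[8,13],[17,0],[22,14],[24,0],[33,11],[34,16],[48,0]]
[[7,1],[8,13],[17,0],[22,14],[24,0],[33,11],[34,16],[48,0]]
[[7,1],[8,13],[17,0],[22,16],[26,0],[33,11],[34,16],[48,0]]
[[2,14],[18,0],[22,16],[26,0],[33,11],[34,16],[48,0]]
[[2,14],[18,0],[22,16],[26,0],[33,11],[34,16],[48,15],[49,0]]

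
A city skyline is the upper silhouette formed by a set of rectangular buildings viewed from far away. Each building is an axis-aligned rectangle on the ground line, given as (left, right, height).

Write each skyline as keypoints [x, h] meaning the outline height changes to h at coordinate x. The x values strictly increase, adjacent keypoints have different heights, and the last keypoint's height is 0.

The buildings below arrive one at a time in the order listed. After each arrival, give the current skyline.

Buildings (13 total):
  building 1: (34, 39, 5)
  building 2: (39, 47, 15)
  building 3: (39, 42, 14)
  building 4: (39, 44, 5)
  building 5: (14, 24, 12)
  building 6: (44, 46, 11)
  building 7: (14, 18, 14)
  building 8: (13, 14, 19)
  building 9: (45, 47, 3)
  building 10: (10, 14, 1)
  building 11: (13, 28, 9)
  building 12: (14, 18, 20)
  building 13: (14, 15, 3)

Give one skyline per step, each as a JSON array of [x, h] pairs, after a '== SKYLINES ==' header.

== SKYLINES ==
[[34,5],[39,0]]
[[34,5],[39,15],[47,0]]
[[34,5],[39,15],[47,0]]
[[34,5],[39,15],[47,0]]
[[14,12],[24,0],[34,5],[39,15],[47,0]]
[[14,12],[24,0],[34,5],[39,15],[47,0]]
[[14,14],[18,12],[24,0],[34,5],[39,15],[47,0]]
[[13,19],[14,14],[18,12],[24,0],[34,5],[39,15],[47,0]]
[[13,19],[14,14],[18,12],[24,0],[34,5],[39,15],[47,0]]
[[10,1],[13,19],[14,14],[18,12],[24,0],[34,5],[39,15],[47,0]]
[[10,1],[13,19],[14,14],[18,12],[24,9],[28,0],[34,5],[39,15],[47,0]]
[[10,1],[13,19],[14,20],[18,12],[24,9],[28,0],[34,5],[39,15],[47,0]]
[[10,1],[13,19],[14,20],[18,12],[24,9],[28,0],[34,5],[39,15],[47,0]]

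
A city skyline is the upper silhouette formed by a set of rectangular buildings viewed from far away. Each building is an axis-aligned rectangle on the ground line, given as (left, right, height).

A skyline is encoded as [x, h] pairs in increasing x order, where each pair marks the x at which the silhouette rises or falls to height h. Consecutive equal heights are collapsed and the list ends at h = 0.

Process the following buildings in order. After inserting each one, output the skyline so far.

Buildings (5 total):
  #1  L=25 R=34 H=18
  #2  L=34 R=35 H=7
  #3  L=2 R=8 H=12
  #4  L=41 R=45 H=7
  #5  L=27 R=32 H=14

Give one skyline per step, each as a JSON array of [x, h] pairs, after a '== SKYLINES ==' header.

== SKYLINES ==
[[25,18],[34,0]]
[[25,18],[34,7],[35,0]]
[[2,12],[8,0],[25,18],[34,7],[35,0]]
[[2,12],[8,0],[25,18],[34,7],[35,0],[41,7],[45,0]]
[[2,12],[8,0],[25,18],[34,7],[35,0],[41,7],[45,0]]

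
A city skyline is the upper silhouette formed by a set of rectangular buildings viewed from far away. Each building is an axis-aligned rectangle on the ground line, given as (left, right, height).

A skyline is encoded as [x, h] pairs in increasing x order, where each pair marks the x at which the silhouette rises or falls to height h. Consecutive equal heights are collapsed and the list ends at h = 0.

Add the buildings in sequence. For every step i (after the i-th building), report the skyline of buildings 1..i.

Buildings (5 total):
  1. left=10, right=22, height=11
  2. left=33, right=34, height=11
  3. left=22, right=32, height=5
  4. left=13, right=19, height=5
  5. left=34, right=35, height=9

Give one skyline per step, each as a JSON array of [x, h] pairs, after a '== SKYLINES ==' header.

== SKYLINES ==
[[10,11],[22,0]]
[[10,11],[22,0],[33,11],[34,0]]
[[10,11],[22,5],[32,0],[33,11],[34,0]]
[[10,11],[22,5],[32,0],[33,11],[34,0]]
[[10,11],[22,5],[32,0],[33,11],[34,9],[35,0]]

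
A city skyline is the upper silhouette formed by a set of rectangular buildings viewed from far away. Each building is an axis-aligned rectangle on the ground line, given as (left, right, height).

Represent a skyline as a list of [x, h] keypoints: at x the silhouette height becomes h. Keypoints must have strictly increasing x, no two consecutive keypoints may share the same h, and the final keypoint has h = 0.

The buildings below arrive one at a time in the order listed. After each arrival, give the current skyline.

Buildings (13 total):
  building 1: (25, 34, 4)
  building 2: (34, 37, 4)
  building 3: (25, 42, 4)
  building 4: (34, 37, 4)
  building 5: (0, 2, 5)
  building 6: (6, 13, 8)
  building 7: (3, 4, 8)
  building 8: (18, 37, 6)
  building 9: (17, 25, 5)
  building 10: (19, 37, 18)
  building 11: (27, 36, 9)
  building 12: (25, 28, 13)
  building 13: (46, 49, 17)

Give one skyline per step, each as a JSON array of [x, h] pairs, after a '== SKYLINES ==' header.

== SKYLINES ==
[[25,4],[34,0]]
[[25,4],[37,0]]
[[25,4],[42,0]]
[[25,4],[42,0]]
[[0,5],[2,0],[25,4],[42,0]]
[[0,5],[2,0],[6,8],[13,0],[25,4],[42,0]]
[[0,5],[2,0],[3,8],[4,0],[6,8],[13,0],[25,4],[42,0]]
[[0,5],[2,0],[3,8],[4,0],[6,8],[13,0],[18,6],[37,4],[42,0]]
[[0,5],[2,0],[3,8],[4,0],[6,8],[13,0],[17,5],[18,6],[37,4],[42,0]]
[[0,5],[2,0],[3,8],[4,0],[6,8],[13,0],[17,5],[18,6],[19,18],[37,4],[42,0]]
[[0,5],[2,0],[3,8],[4,0],[6,8],[13,0],[17,5],[18,6],[19,18],[37,4],[42,0]]
[[0,5],[2,0],[3,8],[4,0],[6,8],[13,0],[17,5],[18,6],[19,18],[37,4],[42,0]]
[[0,5],[2,0],[3,8],[4,0],[6,8],[13,0],[17,5],[18,6],[19,18],[37,4],[42,0],[46,17],[49,0]]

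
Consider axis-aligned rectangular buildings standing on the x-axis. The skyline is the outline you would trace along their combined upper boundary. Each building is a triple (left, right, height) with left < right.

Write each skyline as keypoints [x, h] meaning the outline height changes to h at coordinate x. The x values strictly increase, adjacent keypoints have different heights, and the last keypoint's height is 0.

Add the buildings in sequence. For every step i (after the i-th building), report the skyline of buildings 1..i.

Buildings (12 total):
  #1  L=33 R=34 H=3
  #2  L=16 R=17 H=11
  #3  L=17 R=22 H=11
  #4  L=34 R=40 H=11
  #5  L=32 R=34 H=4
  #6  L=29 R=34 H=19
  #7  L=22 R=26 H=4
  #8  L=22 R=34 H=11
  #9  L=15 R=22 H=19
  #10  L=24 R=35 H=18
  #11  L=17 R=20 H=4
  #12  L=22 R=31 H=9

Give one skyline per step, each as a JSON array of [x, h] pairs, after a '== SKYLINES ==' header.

== SKYLINES ==
[[33,3],[34,0]]
[[16,11],[17,0],[33,3],[34,0]]
[[16,11],[22,0],[33,3],[34,0]]
[[16,11],[22,0],[33,3],[34,11],[40,0]]
[[16,11],[22,0],[32,4],[34,11],[40,0]]
[[16,11],[22,0],[29,19],[34,11],[40,0]]
[[16,11],[22,4],[26,0],[29,19],[34,11],[40,0]]
[[16,11],[29,19],[34,11],[40,0]]
[[15,19],[22,11],[29,19],[34,11],[40,0]]
[[15,19],[22,11],[24,18],[29,19],[34,18],[35,11],[40,0]]
[[15,19],[22,11],[24,18],[29,19],[34,18],[35,11],[40,0]]
[[15,19],[22,11],[24,18],[29,19],[34,18],[35,11],[40,0]]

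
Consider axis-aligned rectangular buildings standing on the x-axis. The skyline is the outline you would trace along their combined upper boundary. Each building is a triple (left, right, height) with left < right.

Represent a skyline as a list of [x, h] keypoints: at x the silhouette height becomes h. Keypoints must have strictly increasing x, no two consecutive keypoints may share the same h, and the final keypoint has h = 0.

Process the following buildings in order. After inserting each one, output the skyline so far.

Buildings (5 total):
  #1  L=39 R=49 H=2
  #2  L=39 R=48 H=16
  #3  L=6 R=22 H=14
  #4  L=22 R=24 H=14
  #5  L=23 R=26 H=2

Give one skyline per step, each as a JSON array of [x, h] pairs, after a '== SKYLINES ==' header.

== SKYLINES ==
[[39,2],[49,0]]
[[39,16],[48,2],[49,0]]
[[6,14],[22,0],[39,16],[48,2],[49,0]]
[[6,14],[24,0],[39,16],[48,2],[49,0]]
[[6,14],[24,2],[26,0],[39,16],[48,2],[49,0]]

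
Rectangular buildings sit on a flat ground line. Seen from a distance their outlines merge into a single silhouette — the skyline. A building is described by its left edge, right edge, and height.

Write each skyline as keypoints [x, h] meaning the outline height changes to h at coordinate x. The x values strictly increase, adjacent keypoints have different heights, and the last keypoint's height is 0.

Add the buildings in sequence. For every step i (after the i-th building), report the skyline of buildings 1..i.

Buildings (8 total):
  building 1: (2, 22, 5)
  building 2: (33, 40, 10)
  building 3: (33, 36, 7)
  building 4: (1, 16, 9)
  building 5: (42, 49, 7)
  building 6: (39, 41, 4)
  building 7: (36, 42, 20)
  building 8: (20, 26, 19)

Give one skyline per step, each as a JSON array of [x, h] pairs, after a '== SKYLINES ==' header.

== SKYLINES ==
[[2,5],[22,0]]
[[2,5],[22,0],[33,10],[40,0]]
[[2,5],[22,0],[33,10],[40,0]]
[[1,9],[16,5],[22,0],[33,10],[40,0]]
[[1,9],[16,5],[22,0],[33,10],[40,0],[42,7],[49,0]]
[[1,9],[16,5],[22,0],[33,10],[40,4],[41,0],[42,7],[49,0]]
[[1,9],[16,5],[22,0],[33,10],[36,20],[42,7],[49,0]]
[[1,9],[16,5],[20,19],[26,0],[33,10],[36,20],[42,7],[49,0]]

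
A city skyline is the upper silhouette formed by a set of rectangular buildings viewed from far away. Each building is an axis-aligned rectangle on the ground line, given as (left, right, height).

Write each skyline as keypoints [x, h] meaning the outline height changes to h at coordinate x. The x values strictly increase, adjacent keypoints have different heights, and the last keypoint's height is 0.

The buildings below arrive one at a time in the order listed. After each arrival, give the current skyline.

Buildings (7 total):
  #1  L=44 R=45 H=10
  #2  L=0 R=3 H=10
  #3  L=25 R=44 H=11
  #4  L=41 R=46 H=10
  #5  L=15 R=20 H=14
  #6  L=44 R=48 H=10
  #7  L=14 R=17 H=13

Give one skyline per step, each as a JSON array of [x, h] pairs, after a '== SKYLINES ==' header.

== SKYLINES ==
[[44,10],[45,0]]
[[0,10],[3,0],[44,10],[45,0]]
[[0,10],[3,0],[25,11],[44,10],[45,0]]
[[0,10],[3,0],[25,11],[44,10],[46,0]]
[[0,10],[3,0],[15,14],[20,0],[25,11],[44,10],[46,0]]
[[0,10],[3,0],[15,14],[20,0],[25,11],[44,10],[48,0]]
[[0,10],[3,0],[14,13],[15,14],[20,0],[25,11],[44,10],[48,0]]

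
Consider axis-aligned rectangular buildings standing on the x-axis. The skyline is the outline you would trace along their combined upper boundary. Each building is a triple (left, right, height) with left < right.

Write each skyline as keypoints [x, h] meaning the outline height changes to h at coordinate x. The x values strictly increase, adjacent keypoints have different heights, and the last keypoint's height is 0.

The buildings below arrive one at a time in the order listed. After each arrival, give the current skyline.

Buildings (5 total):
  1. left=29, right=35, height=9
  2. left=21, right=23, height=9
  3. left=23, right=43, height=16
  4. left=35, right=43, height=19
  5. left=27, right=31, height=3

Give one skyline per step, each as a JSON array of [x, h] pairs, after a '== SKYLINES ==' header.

== SKYLINES ==
[[29,9],[35,0]]
[[21,9],[23,0],[29,9],[35,0]]
[[21,9],[23,16],[43,0]]
[[21,9],[23,16],[35,19],[43,0]]
[[21,9],[23,16],[35,19],[43,0]]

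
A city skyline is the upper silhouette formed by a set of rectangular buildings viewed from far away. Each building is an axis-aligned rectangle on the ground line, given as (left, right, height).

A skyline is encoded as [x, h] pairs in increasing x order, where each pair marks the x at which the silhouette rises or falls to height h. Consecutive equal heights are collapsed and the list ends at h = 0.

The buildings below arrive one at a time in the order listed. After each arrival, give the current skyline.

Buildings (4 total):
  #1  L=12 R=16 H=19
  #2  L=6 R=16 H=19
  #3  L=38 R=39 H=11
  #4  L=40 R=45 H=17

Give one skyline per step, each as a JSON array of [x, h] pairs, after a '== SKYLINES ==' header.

== SKYLINES ==
[[12,19],[16,0]]
[[6,19],[16,0]]
[[6,19],[16,0],[38,11],[39,0]]
[[6,19],[16,0],[38,11],[39,0],[40,17],[45,0]]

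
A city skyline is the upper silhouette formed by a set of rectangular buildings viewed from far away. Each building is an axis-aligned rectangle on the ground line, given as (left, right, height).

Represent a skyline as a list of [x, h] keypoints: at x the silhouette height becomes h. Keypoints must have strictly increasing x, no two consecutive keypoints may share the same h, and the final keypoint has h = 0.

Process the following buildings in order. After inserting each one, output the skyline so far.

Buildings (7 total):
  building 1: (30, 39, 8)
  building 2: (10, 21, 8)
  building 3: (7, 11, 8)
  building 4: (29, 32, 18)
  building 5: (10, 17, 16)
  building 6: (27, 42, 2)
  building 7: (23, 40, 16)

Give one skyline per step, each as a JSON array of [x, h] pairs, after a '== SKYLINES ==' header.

== SKYLINES ==
[[30,8],[39,0]]
[[10,8],[21,0],[30,8],[39,0]]
[[7,8],[21,0],[30,8],[39,0]]
[[7,8],[21,0],[29,18],[32,8],[39,0]]
[[7,8],[10,16],[17,8],[21,0],[29,18],[32,8],[39,0]]
[[7,8],[10,16],[17,8],[21,0],[27,2],[29,18],[32,8],[39,2],[42,0]]
[[7,8],[10,16],[17,8],[21,0],[23,16],[29,18],[32,16],[40,2],[42,0]]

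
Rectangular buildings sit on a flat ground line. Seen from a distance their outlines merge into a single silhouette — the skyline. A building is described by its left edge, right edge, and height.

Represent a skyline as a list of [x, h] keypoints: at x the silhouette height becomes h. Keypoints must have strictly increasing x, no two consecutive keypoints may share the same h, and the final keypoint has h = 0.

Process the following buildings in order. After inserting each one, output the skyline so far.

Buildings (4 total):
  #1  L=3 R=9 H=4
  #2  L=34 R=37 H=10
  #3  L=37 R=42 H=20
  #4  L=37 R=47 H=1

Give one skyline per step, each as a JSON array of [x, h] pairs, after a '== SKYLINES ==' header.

== SKYLINES ==
[[3,4],[9,0]]
[[3,4],[9,0],[34,10],[37,0]]
[[3,4],[9,0],[34,10],[37,20],[42,0]]
[[3,4],[9,0],[34,10],[37,20],[42,1],[47,0]]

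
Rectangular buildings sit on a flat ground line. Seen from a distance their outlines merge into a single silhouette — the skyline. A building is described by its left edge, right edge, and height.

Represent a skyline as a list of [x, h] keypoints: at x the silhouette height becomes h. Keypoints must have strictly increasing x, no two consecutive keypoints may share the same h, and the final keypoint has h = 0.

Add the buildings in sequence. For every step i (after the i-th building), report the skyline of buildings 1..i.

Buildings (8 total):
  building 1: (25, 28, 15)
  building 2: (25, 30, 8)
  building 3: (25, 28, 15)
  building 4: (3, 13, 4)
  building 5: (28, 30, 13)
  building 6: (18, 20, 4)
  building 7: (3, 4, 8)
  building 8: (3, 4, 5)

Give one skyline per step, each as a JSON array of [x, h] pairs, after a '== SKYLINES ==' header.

== SKYLINES ==
[[25,15],[28,0]]
[[25,15],[28,8],[30,0]]
[[25,15],[28,8],[30,0]]
[[3,4],[13,0],[25,15],[28,8],[30,0]]
[[3,4],[13,0],[25,15],[28,13],[30,0]]
[[3,4],[13,0],[18,4],[20,0],[25,15],[28,13],[30,0]]
[[3,8],[4,4],[13,0],[18,4],[20,0],[25,15],[28,13],[30,0]]
[[3,8],[4,4],[13,0],[18,4],[20,0],[25,15],[28,13],[30,0]]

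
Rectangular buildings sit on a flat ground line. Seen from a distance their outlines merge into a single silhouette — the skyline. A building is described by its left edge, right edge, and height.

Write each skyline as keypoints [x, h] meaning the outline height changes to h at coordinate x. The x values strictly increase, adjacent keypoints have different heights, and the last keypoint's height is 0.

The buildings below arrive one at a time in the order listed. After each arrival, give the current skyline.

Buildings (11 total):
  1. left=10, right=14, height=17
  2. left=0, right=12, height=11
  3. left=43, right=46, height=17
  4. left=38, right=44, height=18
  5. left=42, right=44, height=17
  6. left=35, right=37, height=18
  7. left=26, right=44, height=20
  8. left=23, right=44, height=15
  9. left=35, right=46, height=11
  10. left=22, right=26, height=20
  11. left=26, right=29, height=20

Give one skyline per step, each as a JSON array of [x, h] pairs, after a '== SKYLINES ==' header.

== SKYLINES ==
[[10,17],[14,0]]
[[0,11],[10,17],[14,0]]
[[0,11],[10,17],[14,0],[43,17],[46,0]]
[[0,11],[10,17],[14,0],[38,18],[44,17],[46,0]]
[[0,11],[10,17],[14,0],[38,18],[44,17],[46,0]]
[[0,11],[10,17],[14,0],[35,18],[37,0],[38,18],[44,17],[46,0]]
[[0,11],[10,17],[14,0],[26,20],[44,17],[46,0]]
[[0,11],[10,17],[14,0],[23,15],[26,20],[44,17],[46,0]]
[[0,11],[10,17],[14,0],[23,15],[26,20],[44,17],[46,0]]
[[0,11],[10,17],[14,0],[22,20],[44,17],[46,0]]
[[0,11],[10,17],[14,0],[22,20],[44,17],[46,0]]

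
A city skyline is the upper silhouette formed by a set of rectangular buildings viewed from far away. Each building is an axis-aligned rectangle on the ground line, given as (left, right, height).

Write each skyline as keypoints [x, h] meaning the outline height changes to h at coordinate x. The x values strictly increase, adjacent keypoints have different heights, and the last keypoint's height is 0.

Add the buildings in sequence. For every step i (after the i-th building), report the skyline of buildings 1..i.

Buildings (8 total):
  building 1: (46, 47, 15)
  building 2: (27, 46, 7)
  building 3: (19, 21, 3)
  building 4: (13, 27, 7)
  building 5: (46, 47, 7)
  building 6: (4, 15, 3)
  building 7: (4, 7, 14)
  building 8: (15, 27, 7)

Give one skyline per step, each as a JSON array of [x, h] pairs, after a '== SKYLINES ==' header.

== SKYLINES ==
[[46,15],[47,0]]
[[27,7],[46,15],[47,0]]
[[19,3],[21,0],[27,7],[46,15],[47,0]]
[[13,7],[46,15],[47,0]]
[[13,7],[46,15],[47,0]]
[[4,3],[13,7],[46,15],[47,0]]
[[4,14],[7,3],[13,7],[46,15],[47,0]]
[[4,14],[7,3],[13,7],[46,15],[47,0]]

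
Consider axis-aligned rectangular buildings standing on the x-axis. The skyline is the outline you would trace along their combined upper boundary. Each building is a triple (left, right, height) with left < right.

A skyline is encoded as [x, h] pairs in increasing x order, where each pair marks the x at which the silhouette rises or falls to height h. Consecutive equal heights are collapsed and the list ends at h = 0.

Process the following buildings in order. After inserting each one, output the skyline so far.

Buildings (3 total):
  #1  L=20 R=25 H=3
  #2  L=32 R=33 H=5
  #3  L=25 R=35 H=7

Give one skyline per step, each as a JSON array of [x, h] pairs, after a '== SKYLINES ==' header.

== SKYLINES ==
[[20,3],[25,0]]
[[20,3],[25,0],[32,5],[33,0]]
[[20,3],[25,7],[35,0]]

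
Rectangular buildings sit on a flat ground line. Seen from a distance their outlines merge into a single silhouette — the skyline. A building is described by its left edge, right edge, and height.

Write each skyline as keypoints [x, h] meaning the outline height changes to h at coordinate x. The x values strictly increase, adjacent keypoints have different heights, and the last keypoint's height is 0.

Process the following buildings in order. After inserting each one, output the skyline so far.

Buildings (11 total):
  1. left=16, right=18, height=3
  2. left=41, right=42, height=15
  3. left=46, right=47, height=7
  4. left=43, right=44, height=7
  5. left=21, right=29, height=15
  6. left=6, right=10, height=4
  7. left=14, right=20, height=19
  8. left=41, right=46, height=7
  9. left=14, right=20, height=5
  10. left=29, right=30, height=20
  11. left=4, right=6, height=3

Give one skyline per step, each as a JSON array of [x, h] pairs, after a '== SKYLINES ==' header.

== SKYLINES ==
[[16,3],[18,0]]
[[16,3],[18,0],[41,15],[42,0]]
[[16,3],[18,0],[41,15],[42,0],[46,7],[47,0]]
[[16,3],[18,0],[41,15],[42,0],[43,7],[44,0],[46,7],[47,0]]
[[16,3],[18,0],[21,15],[29,0],[41,15],[42,0],[43,7],[44,0],[46,7],[47,0]]
[[6,4],[10,0],[16,3],[18,0],[21,15],[29,0],[41,15],[42,0],[43,7],[44,0],[46,7],[47,0]]
[[6,4],[10,0],[14,19],[20,0],[21,15],[29,0],[41,15],[42,0],[43,7],[44,0],[46,7],[47,0]]
[[6,4],[10,0],[14,19],[20,0],[21,15],[29,0],[41,15],[42,7],[47,0]]
[[6,4],[10,0],[14,19],[20,0],[21,15],[29,0],[41,15],[42,7],[47,0]]
[[6,4],[10,0],[14,19],[20,0],[21,15],[29,20],[30,0],[41,15],[42,7],[47,0]]
[[4,3],[6,4],[10,0],[14,19],[20,0],[21,15],[29,20],[30,0],[41,15],[42,7],[47,0]]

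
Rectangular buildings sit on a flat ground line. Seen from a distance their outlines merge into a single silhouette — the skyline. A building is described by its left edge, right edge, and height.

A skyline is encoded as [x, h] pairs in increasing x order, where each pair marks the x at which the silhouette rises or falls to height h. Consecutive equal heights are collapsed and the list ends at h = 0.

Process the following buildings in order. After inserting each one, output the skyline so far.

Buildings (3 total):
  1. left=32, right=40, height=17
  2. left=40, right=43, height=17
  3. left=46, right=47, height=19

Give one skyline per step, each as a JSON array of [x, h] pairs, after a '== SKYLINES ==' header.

== SKYLINES ==
[[32,17],[40,0]]
[[32,17],[43,0]]
[[32,17],[43,0],[46,19],[47,0]]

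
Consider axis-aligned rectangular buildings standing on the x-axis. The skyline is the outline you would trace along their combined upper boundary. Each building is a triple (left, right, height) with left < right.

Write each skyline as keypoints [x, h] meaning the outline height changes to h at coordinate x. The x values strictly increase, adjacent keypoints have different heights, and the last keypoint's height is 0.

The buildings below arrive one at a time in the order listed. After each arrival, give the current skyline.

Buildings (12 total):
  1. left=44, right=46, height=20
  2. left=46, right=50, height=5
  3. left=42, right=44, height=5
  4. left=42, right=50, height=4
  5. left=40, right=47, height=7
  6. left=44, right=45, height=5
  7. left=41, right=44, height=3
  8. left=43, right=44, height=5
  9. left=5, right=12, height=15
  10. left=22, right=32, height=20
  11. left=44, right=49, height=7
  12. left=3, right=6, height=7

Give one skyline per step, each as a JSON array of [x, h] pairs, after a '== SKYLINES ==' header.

== SKYLINES ==
[[44,20],[46,0]]
[[44,20],[46,5],[50,0]]
[[42,5],[44,20],[46,5],[50,0]]
[[42,5],[44,20],[46,5],[50,0]]
[[40,7],[44,20],[46,7],[47,5],[50,0]]
[[40,7],[44,20],[46,7],[47,5],[50,0]]
[[40,7],[44,20],[46,7],[47,5],[50,0]]
[[40,7],[44,20],[46,7],[47,5],[50,0]]
[[5,15],[12,0],[40,7],[44,20],[46,7],[47,5],[50,0]]
[[5,15],[12,0],[22,20],[32,0],[40,7],[44,20],[46,7],[47,5],[50,0]]
[[5,15],[12,0],[22,20],[32,0],[40,7],[44,20],[46,7],[49,5],[50,0]]
[[3,7],[5,15],[12,0],[22,20],[32,0],[40,7],[44,20],[46,7],[49,5],[50,0]]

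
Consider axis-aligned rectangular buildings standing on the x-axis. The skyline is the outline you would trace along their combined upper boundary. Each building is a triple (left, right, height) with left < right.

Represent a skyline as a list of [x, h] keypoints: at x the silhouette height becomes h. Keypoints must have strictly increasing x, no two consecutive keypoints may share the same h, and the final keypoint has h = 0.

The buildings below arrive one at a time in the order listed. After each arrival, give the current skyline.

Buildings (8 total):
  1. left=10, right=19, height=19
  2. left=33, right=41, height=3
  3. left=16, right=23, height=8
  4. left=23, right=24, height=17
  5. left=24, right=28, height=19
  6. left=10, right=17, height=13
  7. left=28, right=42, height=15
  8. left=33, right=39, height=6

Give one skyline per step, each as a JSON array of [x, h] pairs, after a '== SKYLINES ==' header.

== SKYLINES ==
[[10,19],[19,0]]
[[10,19],[19,0],[33,3],[41,0]]
[[10,19],[19,8],[23,0],[33,3],[41,0]]
[[10,19],[19,8],[23,17],[24,0],[33,3],[41,0]]
[[10,19],[19,8],[23,17],[24,19],[28,0],[33,3],[41,0]]
[[10,19],[19,8],[23,17],[24,19],[28,0],[33,3],[41,0]]
[[10,19],[19,8],[23,17],[24,19],[28,15],[42,0]]
[[10,19],[19,8],[23,17],[24,19],[28,15],[42,0]]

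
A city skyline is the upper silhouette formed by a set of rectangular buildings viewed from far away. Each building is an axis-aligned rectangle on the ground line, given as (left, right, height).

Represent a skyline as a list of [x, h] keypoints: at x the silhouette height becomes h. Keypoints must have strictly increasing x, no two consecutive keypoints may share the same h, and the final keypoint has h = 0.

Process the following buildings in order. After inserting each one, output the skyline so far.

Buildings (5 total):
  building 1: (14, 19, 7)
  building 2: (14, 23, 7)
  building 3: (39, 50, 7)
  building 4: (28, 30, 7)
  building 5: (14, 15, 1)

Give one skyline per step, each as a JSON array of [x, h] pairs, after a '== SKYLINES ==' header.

== SKYLINES ==
[[14,7],[19,0]]
[[14,7],[23,0]]
[[14,7],[23,0],[39,7],[50,0]]
[[14,7],[23,0],[28,7],[30,0],[39,7],[50,0]]
[[14,7],[23,0],[28,7],[30,0],[39,7],[50,0]]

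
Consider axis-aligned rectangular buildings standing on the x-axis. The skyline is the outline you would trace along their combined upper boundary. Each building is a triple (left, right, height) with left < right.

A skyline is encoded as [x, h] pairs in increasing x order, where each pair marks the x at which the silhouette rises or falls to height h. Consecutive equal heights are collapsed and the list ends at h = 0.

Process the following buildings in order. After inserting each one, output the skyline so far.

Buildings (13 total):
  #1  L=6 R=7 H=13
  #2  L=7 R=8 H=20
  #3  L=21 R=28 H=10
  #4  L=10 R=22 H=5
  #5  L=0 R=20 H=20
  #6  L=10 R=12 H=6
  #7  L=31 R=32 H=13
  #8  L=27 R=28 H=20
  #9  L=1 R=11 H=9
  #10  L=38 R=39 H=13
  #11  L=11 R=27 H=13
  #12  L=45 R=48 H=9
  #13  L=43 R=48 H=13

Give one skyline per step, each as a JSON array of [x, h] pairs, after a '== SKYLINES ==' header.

== SKYLINES ==
[[6,13],[7,0]]
[[6,13],[7,20],[8,0]]
[[6,13],[7,20],[8,0],[21,10],[28,0]]
[[6,13],[7,20],[8,0],[10,5],[21,10],[28,0]]
[[0,20],[20,5],[21,10],[28,0]]
[[0,20],[20,5],[21,10],[28,0]]
[[0,20],[20,5],[21,10],[28,0],[31,13],[32,0]]
[[0,20],[20,5],[21,10],[27,20],[28,0],[31,13],[32,0]]
[[0,20],[20,5],[21,10],[27,20],[28,0],[31,13],[32,0]]
[[0,20],[20,5],[21,10],[27,20],[28,0],[31,13],[32,0],[38,13],[39,0]]
[[0,20],[20,13],[27,20],[28,0],[31,13],[32,0],[38,13],[39,0]]
[[0,20],[20,13],[27,20],[28,0],[31,13],[32,0],[38,13],[39,0],[45,9],[48,0]]
[[0,20],[20,13],[27,20],[28,0],[31,13],[32,0],[38,13],[39,0],[43,13],[48,0]]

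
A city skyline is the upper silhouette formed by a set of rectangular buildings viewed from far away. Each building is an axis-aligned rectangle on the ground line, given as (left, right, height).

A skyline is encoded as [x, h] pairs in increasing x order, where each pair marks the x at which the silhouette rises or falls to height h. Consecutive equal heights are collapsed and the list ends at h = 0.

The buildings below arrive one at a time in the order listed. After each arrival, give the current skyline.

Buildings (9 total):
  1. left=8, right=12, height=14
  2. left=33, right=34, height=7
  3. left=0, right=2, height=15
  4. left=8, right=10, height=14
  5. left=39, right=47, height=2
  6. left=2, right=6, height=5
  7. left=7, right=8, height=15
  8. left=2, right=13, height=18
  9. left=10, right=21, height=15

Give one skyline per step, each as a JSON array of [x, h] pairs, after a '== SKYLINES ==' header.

== SKYLINES ==
[[8,14],[12,0]]
[[8,14],[12,0],[33,7],[34,0]]
[[0,15],[2,0],[8,14],[12,0],[33,7],[34,0]]
[[0,15],[2,0],[8,14],[12,0],[33,7],[34,0]]
[[0,15],[2,0],[8,14],[12,0],[33,7],[34,0],[39,2],[47,0]]
[[0,15],[2,5],[6,0],[8,14],[12,0],[33,7],[34,0],[39,2],[47,0]]
[[0,15],[2,5],[6,0],[7,15],[8,14],[12,0],[33,7],[34,0],[39,2],[47,0]]
[[0,15],[2,18],[13,0],[33,7],[34,0],[39,2],[47,0]]
[[0,15],[2,18],[13,15],[21,0],[33,7],[34,0],[39,2],[47,0]]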